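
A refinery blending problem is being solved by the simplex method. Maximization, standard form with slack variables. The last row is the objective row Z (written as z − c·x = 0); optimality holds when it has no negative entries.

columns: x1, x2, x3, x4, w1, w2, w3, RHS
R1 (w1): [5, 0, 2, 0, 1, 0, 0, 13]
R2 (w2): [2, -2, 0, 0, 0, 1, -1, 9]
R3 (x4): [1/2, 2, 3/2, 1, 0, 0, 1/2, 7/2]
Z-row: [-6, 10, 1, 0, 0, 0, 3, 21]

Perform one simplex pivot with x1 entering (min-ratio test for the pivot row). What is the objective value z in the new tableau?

Ratio test on column x1 — row 1: 13/5 = 13/5; row 2: 9/2 = 9/2; row 3: (7/2)/(1/2) = 7. Minimum is 13/5 at row 1 (w1 leaves); pivot element 5.
Pivot on row 1; the Z-row RHS becomes 21 − (-6)·(13/5) = 183/5.

183/5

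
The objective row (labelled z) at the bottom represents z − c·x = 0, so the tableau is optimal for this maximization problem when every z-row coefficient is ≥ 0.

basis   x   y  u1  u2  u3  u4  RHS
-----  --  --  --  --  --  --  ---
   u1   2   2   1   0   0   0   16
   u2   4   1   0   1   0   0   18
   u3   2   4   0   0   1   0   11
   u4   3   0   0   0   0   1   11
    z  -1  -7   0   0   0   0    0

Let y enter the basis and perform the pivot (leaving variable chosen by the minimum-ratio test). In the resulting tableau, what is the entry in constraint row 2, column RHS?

Ratio test on column y — row 1: 16/2 = 8; row 2: 18/1 = 18; row 3: 11/4 = 11/4; row 4: entry 0 ≤ 0. Minimum is 11/4 at row 3 (u3 leaves); pivot element 4.
Divide row 3 by 4; eliminate column y from the other rows.
Row 2 update in column RHS: 18 − 1·(11/4) = 61/4.

61/4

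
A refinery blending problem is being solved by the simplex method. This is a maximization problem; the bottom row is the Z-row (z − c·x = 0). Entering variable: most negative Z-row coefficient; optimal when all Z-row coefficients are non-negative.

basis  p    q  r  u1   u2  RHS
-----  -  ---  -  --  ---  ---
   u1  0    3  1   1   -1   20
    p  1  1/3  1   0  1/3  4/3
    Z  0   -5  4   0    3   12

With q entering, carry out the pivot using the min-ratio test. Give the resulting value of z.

Ratio test on column q — row 1: 20/3 = 20/3; row 2: (4/3)/(1/3) = 4. Minimum is 4 at row 2 (p leaves); pivot element 1/3.
Pivot on row 2; the Z-row RHS becomes 12 − (-5)·4 = 32.

32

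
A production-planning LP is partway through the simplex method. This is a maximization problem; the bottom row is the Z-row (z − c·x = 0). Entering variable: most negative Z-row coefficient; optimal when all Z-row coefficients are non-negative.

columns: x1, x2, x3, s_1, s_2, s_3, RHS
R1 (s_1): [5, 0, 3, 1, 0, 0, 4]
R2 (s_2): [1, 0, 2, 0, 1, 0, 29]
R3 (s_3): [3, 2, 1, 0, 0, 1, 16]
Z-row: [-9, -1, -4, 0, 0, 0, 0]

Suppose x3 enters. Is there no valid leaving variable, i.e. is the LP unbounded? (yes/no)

no

Column x3 has positive entries in row(s) 1, 2, 3, so the ratio test bounds it — not unbounded.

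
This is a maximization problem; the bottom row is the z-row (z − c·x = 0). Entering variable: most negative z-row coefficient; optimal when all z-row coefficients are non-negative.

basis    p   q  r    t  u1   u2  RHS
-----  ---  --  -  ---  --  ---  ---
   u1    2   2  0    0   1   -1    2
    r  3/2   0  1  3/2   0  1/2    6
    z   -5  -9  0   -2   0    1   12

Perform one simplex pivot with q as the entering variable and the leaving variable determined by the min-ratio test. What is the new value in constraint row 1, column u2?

Ratio test on column q — row 1: 2/2 = 1; row 2: entry 0 ≤ 0. Minimum is 1 at row 1 (u1 leaves); pivot element 2.
Divide row 1 by 2; eliminate column q from the other rows.
In the new row 1, the u2 entry is the old entry divided by the pivot: (-1)/2 = -1/2.

-1/2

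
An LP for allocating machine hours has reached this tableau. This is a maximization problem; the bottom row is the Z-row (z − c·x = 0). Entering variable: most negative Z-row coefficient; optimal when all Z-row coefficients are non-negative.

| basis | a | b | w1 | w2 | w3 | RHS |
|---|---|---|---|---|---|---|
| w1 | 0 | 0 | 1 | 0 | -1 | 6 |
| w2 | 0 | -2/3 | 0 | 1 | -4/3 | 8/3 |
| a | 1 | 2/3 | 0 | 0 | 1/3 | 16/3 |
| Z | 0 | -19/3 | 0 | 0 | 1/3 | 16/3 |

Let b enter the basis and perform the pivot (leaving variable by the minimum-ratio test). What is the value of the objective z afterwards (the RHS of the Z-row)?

56

Ratio test on column b — row 1: entry 0 ≤ 0; row 2: entry -2/3 ≤ 0; row 3: (16/3)/(2/3) = 8. Minimum is 8 at row 3 (a leaves); pivot element 2/3.
Pivot on row 3; the Z-row RHS becomes 16/3 − (-19/3)·8 = 56.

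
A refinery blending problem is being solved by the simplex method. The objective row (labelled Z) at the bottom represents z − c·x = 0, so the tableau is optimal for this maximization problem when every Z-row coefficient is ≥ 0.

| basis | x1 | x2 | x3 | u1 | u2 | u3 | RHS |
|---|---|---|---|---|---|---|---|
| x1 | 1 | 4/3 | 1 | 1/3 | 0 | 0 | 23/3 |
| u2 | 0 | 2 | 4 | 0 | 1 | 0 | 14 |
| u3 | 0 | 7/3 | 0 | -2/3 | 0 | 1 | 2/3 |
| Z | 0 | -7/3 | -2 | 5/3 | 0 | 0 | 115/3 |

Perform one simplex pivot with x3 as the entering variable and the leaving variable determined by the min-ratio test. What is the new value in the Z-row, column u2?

Ratio test on column x3 — row 1: (23/3)/1 = 23/3; row 2: 14/4 = 7/2; row 3: entry 0 ≤ 0. Minimum is 7/2 at row 2 (u2 leaves); pivot element 4.
Divide row 2 by 4; eliminate column x3 from the other rows.
Z-row update in column u2: 0 − (-2)·(1/4) = 1/2.

1/2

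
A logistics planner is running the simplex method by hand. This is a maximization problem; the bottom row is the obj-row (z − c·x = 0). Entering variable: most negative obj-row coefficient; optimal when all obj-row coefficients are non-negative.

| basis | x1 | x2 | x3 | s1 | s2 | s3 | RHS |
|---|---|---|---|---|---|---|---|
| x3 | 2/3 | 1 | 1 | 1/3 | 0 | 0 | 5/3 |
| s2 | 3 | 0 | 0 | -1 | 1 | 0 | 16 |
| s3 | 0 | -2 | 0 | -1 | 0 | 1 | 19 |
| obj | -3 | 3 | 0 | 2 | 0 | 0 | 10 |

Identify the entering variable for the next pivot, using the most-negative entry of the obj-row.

Negative obj-row entries: x1: -3.
The most negative is -3 in column x1, so x1 enters.

x1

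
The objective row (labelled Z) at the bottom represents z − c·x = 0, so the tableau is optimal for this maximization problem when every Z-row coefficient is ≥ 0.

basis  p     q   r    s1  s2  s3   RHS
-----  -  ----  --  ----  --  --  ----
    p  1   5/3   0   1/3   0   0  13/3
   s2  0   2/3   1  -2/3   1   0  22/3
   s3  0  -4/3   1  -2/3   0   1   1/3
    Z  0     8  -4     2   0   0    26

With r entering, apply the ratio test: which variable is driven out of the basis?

Column r entries and ratios — p: 0 ≤ 0, skip; s2: (22/3)/1 = 22/3; s3: (1/3)/1 = 1/3.
Smallest ratio is 1/3 in the row of s3, so s3 leaves.

s3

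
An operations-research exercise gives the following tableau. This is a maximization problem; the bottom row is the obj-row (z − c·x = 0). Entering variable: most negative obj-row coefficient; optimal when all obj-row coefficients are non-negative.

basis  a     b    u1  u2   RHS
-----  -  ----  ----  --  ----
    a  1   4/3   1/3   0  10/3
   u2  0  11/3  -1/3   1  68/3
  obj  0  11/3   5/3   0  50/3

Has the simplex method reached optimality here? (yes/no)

Every obj-row coefficient is ≥ 0, so the tableau is optimal.

yes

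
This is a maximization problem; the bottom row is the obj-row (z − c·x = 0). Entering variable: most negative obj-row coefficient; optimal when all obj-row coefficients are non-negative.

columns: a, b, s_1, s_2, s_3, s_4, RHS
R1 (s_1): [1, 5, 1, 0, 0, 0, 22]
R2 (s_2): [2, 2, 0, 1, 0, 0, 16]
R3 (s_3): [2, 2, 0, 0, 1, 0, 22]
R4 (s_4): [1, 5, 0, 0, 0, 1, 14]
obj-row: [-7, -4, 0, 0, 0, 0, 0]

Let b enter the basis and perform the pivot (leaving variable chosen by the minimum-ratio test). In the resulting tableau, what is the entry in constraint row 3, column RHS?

Ratio test on column b — row 1: 22/5 = 22/5; row 2: 16/2 = 8; row 3: 22/2 = 11; row 4: 14/5 = 14/5. Minimum is 14/5 at row 4 (s_4 leaves); pivot element 5.
Divide row 4 by 5; eliminate column b from the other rows.
Row 3 update in column RHS: 22 − 2·(14/5) = 82/5.

82/5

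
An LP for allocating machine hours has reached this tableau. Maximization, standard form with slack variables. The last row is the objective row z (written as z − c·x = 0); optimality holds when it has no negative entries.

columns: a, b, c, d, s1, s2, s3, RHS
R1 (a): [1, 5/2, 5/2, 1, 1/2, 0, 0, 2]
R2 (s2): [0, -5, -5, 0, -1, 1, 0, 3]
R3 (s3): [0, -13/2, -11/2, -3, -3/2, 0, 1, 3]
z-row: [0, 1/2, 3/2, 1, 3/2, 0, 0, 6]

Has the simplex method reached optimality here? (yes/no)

Every z-row coefficient is ≥ 0, so the tableau is optimal.

yes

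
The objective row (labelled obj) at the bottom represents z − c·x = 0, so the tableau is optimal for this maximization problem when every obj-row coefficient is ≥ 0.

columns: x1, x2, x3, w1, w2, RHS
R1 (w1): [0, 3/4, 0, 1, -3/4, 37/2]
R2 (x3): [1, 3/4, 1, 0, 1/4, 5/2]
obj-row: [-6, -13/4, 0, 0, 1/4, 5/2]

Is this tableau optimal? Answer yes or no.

no

The obj-row has a negative entry -6 in column x1, so it is not optimal.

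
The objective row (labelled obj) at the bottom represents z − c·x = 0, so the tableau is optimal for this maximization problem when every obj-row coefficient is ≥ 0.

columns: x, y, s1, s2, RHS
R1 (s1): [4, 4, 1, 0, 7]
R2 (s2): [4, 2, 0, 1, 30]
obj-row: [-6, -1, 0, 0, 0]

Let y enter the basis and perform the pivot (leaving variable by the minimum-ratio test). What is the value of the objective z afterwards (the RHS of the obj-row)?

7/4

Ratio test on column y — row 1: 7/4 = 7/4; row 2: 30/2 = 15. Minimum is 7/4 at row 1 (s1 leaves); pivot element 4.
Pivot on row 1; the obj-row RHS becomes 0 − (-1)·(7/4) = 7/4.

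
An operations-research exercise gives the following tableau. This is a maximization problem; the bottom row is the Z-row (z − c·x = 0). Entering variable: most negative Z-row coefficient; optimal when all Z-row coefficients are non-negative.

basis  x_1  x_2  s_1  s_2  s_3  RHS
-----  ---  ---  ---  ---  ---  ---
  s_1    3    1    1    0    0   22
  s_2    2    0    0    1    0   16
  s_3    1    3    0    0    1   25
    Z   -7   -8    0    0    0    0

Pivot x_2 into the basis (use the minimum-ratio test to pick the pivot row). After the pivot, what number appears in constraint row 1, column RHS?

41/3

Ratio test on column x_2 — row 1: 22/1 = 22; row 2: entry 0 ≤ 0; row 3: 25/3 = 25/3. Minimum is 25/3 at row 3 (s_3 leaves); pivot element 3.
Divide row 3 by 3; eliminate column x_2 from the other rows.
Row 1 update in column RHS: 22 − 1·(25/3) = 41/3.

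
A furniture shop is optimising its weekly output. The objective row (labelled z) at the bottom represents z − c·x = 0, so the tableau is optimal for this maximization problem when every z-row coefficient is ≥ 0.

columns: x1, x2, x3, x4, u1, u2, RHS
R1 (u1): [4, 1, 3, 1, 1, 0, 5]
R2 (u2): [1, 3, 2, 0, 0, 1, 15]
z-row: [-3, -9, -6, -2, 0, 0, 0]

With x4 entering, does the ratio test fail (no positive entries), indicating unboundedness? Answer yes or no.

no

Column x4 has positive entries in row(s) 1, so the ratio test bounds it — not unbounded.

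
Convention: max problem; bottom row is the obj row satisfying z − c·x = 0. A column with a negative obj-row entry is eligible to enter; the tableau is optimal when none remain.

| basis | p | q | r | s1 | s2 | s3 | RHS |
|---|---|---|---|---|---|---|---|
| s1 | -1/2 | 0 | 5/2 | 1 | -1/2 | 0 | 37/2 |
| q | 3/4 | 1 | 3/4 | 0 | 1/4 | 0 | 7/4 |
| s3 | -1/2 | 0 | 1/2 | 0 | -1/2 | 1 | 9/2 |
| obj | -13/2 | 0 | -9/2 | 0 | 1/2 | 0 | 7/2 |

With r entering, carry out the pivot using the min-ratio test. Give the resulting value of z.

Ratio test on column r — row 1: (37/2)/(5/2) = 37/5; row 2: (7/4)/(3/4) = 7/3; row 3: (9/2)/(1/2) = 9. Minimum is 7/3 at row 2 (q leaves); pivot element 3/4.
Pivot on row 2; the obj-row RHS becomes 7/2 − (-9/2)·(7/3) = 14.

14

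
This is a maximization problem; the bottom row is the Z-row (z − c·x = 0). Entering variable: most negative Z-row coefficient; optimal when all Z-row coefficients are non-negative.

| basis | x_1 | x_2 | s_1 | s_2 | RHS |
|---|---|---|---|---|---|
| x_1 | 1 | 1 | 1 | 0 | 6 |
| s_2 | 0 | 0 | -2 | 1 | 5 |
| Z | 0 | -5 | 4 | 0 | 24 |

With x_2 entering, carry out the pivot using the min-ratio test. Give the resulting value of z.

54

Ratio test on column x_2 — row 1: 6/1 = 6; row 2: entry 0 ≤ 0. Minimum is 6 at row 1 (x_1 leaves); pivot element 1.
Pivot on row 1; the Z-row RHS becomes 24 − (-5)·6 = 54.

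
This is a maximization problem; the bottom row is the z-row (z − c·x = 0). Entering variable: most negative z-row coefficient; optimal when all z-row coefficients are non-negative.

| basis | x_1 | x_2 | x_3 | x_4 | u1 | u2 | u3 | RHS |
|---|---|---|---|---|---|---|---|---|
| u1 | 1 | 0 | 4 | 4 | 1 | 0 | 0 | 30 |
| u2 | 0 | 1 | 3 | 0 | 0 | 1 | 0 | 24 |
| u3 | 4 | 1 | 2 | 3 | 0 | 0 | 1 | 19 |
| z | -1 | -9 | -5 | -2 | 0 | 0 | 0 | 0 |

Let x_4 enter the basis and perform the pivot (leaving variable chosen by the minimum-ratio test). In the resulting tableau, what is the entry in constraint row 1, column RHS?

14/3

Ratio test on column x_4 — row 1: 30/4 = 15/2; row 2: entry 0 ≤ 0; row 3: 19/3 = 19/3. Minimum is 19/3 at row 3 (u3 leaves); pivot element 3.
Divide row 3 by 3; eliminate column x_4 from the other rows.
Row 1 update in column RHS: 30 − 4·(19/3) = 14/3.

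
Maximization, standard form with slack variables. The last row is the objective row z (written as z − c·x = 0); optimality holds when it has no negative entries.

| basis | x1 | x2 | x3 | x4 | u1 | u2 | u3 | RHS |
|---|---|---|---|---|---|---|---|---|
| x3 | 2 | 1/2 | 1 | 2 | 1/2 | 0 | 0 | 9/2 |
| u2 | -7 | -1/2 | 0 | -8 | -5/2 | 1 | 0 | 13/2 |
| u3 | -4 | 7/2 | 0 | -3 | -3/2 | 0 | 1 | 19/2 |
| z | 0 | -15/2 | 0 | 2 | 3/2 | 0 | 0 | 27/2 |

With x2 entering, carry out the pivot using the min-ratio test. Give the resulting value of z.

237/7

Ratio test on column x2 — row 1: (9/2)/(1/2) = 9; row 2: entry -1/2 ≤ 0; row 3: (19/2)/(7/2) = 19/7. Minimum is 19/7 at row 3 (u3 leaves); pivot element 7/2.
Pivot on row 3; the z-row RHS becomes 27/2 − (-15/2)·(19/7) = 237/7.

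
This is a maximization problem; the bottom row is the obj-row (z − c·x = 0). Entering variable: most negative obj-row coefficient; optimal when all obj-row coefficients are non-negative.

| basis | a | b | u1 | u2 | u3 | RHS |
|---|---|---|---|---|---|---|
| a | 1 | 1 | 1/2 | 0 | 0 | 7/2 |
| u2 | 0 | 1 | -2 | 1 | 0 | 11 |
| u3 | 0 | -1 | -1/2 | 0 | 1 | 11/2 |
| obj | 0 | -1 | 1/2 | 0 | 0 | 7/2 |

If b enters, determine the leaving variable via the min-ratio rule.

a

Column b entries and ratios — a: (7/2)/1 = 7/2; u2: 11/1 = 11; u3: -1 ≤ 0, skip.
Smallest ratio is 7/2 in the row of a, so a leaves.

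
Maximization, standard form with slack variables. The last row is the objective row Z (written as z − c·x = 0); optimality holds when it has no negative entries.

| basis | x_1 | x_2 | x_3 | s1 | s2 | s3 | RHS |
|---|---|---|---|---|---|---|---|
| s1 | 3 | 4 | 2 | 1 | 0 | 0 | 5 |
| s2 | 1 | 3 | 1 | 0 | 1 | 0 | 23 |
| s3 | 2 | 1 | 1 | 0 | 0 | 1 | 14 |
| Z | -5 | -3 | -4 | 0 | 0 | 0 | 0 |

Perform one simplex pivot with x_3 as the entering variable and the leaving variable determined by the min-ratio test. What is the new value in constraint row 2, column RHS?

Ratio test on column x_3 — row 1: 5/2 = 5/2; row 2: 23/1 = 23; row 3: 14/1 = 14. Minimum is 5/2 at row 1 (s1 leaves); pivot element 2.
Divide row 1 by 2; eliminate column x_3 from the other rows.
Row 2 update in column RHS: 23 − 1·(5/2) = 41/2.

41/2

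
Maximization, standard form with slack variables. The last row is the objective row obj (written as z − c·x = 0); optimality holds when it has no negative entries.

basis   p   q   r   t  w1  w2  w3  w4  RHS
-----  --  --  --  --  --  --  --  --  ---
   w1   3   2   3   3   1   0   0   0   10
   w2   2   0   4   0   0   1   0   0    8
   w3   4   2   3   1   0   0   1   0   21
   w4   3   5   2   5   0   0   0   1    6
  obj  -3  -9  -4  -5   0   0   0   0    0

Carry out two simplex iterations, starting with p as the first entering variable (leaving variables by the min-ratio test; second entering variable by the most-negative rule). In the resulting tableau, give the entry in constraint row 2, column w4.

0

Ratio test on column p — row 1: 10/3 = 10/3; row 2: 8/2 = 4; row 3: 21/4 = 21/4; row 4: 6/3 = 2. Minimum is 2 at row 4 (w4 leaves); pivot element 3.
Divide row 4 by 3; eliminate column p from the other rows.
Second iteration: most negative obj-row entry is -4 in column q, so q enters.
Ratio test on column q — row 1: entry -3 ≤ 0; row 2: entry -10/3 ≤ 0; row 3: entry -14/3 ≤ 0; row 4: 2/(5/3) = 6/5. Minimum is 6/5 at row 4 (p leaves); pivot element 5/3.
Divide row 4 by 5/3; eliminate column q from the other rows.
After both pivots, the entry at constraint row 2, column w4 is 0.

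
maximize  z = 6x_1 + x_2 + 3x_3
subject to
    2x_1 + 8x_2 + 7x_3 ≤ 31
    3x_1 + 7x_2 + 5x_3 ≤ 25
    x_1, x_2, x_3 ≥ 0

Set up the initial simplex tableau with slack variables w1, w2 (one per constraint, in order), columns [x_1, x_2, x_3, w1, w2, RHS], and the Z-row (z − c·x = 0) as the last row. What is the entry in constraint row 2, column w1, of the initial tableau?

0

Slack w1 belongs to constraint 1; its column is the unit vector e_1, so the entry in row 2 is 0.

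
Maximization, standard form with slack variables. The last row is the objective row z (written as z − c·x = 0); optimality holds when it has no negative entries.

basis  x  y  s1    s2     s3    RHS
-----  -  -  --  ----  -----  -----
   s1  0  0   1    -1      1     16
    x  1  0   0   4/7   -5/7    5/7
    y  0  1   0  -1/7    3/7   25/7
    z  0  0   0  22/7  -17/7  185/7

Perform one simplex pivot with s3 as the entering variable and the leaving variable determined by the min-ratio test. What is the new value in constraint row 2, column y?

5/3

Ratio test on column s3 — row 1: 16/1 = 16; row 2: entry -5/7 ≤ 0; row 3: (25/7)/(3/7) = 25/3. Minimum is 25/3 at row 3 (y leaves); pivot element 3/7.
Divide row 3 by 3/7; eliminate column s3 from the other rows.
Row 2 update in column y: 0 − (-5/7)·(7/3) = 5/3.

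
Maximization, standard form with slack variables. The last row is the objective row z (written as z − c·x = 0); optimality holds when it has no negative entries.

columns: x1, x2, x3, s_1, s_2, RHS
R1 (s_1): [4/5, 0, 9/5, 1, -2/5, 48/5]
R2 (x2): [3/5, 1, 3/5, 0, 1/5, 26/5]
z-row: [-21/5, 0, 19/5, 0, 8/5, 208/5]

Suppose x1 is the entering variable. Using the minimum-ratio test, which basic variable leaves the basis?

x2

Column x1 entries and ratios — s_1: (48/5)/(4/5) = 12; x2: (26/5)/(3/5) = 26/3.
Smallest ratio is 26/3 in the row of x2, so x2 leaves.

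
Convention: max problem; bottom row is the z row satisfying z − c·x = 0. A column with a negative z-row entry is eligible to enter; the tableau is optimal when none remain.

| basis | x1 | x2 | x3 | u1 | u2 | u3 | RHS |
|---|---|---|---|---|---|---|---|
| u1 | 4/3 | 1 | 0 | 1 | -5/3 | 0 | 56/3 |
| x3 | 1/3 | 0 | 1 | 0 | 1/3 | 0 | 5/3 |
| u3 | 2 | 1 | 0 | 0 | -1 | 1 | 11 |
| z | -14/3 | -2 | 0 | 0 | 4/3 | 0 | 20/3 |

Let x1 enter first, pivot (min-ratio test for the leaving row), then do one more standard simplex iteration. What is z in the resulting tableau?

32

Ratio test on column x1 — row 1: (56/3)/(4/3) = 14; row 2: (5/3)/(1/3) = 5; row 3: 11/2 = 11/2. Minimum is 5 at row 2 (x3 leaves); pivot element 1/3.
Pivot on row 2; the z-row RHS becomes 20/3 − (-14/3)·5 = 30.
Next entering variable (most negative z-row entry -2): x2.
Ratio test on column x2 — row 1: 12/1 = 12; row 2: entry 0 ≤ 0; row 3: 1/1 = 1. Minimum is 1 at row 3 (u3 leaves); pivot element 1.
After the second pivot the z-row RHS is 30 − (-2)·1 = 32.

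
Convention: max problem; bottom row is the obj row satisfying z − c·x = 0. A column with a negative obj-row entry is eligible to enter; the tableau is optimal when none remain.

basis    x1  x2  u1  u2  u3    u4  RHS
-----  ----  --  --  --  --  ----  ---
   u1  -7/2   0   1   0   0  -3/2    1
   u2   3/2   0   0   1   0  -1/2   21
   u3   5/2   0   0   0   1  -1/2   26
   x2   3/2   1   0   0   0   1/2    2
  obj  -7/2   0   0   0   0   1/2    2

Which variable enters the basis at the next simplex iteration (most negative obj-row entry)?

Negative obj-row entries: x1: -7/2.
The most negative is -7/2 in column x1, so x1 enters.

x1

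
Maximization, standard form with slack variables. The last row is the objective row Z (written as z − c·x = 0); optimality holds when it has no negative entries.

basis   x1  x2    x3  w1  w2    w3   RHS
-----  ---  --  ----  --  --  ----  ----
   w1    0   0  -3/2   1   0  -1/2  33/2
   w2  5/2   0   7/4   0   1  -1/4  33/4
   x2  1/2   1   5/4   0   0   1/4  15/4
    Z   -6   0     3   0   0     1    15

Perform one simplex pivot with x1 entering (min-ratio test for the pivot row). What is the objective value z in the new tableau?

Ratio test on column x1 — row 1: entry 0 ≤ 0; row 2: (33/4)/(5/2) = 33/10; row 3: (15/4)/(1/2) = 15/2. Minimum is 33/10 at row 2 (w2 leaves); pivot element 5/2.
Pivot on row 2; the Z-row RHS becomes 15 − (-6)·(33/10) = 174/5.

174/5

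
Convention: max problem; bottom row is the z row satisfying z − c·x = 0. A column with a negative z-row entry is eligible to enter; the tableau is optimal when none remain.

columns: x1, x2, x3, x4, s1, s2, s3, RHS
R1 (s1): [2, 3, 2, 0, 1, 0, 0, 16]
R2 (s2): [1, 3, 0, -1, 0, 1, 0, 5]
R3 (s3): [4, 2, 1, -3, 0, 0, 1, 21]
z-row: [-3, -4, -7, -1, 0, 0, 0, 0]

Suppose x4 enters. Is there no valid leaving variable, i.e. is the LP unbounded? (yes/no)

Every constraint-row entry in column x4 is ≤ 0, so increasing x4 is unbounded.

yes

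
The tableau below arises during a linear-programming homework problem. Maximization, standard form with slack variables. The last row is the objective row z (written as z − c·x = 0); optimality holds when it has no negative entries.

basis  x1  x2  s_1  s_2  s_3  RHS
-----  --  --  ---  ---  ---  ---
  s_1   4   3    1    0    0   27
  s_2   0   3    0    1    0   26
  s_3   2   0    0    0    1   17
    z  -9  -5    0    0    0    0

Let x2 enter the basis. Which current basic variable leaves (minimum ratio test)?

Column x2 entries and ratios — s_1: 27/3 = 9; s_2: 26/3 = 26/3; s_3: 0 ≤ 0, skip.
Smallest ratio is 26/3 in the row of s_2, so s_2 leaves.

s_2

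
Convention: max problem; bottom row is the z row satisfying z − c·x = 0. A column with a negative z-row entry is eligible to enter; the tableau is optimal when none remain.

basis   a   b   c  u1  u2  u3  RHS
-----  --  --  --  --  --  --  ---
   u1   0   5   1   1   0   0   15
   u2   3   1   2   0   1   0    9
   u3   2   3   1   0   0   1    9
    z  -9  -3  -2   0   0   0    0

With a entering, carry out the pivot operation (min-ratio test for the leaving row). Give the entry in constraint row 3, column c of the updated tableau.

-1/3

Ratio test on column a — row 1: entry 0 ≤ 0; row 2: 9/3 = 3; row 3: 9/2 = 9/2. Minimum is 3 at row 2 (u2 leaves); pivot element 3.
Divide row 2 by 3; eliminate column a from the other rows.
Row 3 update in column c: 1 − 2·(2/3) = -1/3.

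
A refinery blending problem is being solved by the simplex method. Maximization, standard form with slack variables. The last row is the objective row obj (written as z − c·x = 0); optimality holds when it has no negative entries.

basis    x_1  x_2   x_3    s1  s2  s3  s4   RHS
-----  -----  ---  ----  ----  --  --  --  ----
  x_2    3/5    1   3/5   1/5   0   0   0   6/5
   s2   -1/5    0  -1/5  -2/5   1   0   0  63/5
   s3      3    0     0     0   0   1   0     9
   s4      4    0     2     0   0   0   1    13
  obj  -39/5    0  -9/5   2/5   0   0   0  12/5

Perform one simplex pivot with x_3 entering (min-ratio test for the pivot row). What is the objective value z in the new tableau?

Ratio test on column x_3 — row 1: (6/5)/(3/5) = 2; row 2: entry -1/5 ≤ 0; row 3: entry 0 ≤ 0; row 4: 13/2 = 13/2. Minimum is 2 at row 1 (x_2 leaves); pivot element 3/5.
Pivot on row 1; the obj-row RHS becomes 12/5 − (-9/5)·2 = 6.

6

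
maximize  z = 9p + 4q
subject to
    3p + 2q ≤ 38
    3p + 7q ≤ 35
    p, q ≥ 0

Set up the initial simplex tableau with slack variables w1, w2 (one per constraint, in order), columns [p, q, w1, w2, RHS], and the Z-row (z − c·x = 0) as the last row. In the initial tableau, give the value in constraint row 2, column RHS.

35

The RHS of constraint 2 is b_2 = 35.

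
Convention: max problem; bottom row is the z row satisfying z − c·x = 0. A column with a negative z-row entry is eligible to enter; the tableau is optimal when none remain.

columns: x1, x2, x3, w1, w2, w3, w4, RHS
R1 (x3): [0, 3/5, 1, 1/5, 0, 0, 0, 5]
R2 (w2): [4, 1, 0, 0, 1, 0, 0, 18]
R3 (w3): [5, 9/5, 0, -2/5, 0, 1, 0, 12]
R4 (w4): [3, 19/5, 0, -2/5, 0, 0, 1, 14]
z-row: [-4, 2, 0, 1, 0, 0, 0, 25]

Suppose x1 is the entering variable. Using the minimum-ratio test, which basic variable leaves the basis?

w3

Column x1 entries and ratios — x3: 0 ≤ 0, skip; w2: 18/4 = 9/2; w3: 12/5 = 12/5; w4: 14/3 = 14/3.
Smallest ratio is 12/5 in the row of w3, so w3 leaves.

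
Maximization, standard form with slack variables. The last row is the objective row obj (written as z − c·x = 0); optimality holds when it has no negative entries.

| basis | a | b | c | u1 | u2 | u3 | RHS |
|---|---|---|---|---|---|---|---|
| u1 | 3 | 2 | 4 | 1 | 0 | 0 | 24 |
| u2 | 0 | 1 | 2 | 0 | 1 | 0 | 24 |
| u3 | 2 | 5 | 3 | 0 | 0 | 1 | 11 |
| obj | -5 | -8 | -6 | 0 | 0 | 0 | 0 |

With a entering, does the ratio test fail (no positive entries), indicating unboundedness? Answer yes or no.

no

Column a has positive entries in row(s) 1, 3, so the ratio test bounds it — not unbounded.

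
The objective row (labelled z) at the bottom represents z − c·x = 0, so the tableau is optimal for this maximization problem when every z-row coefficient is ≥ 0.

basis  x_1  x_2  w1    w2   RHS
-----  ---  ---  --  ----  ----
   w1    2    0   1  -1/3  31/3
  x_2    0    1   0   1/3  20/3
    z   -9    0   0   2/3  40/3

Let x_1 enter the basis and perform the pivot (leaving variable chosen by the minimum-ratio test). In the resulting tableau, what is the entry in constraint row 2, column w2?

1/3

Ratio test on column x_1 — row 1: (31/3)/2 = 31/6; row 2: entry 0 ≤ 0. Minimum is 31/6 at row 1 (w1 leaves); pivot element 2.
Divide row 1 by 2; eliminate column x_1 from the other rows.
Row 2 update in column w2: 1/3 − 0·(-1/6) = 1/3.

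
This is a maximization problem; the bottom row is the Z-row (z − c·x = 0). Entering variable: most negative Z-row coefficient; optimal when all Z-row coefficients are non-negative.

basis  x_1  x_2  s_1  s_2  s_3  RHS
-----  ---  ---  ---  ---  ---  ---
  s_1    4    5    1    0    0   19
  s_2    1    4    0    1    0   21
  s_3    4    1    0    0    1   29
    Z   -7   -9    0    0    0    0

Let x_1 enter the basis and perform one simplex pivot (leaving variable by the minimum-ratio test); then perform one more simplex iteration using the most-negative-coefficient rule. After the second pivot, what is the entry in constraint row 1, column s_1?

Ratio test on column x_1 — row 1: 19/4 = 19/4; row 2: 21/1 = 21; row 3: 29/4 = 29/4. Minimum is 19/4 at row 1 (s_1 leaves); pivot element 4.
Divide row 1 by 4; eliminate column x_1 from the other rows.
Second iteration: most negative Z-row entry is -1/4 in column x_2, so x_2 enters.
Ratio test on column x_2 — row 1: (19/4)/(5/4) = 19/5; row 2: (65/4)/(11/4) = 65/11; row 3: entry -4 ≤ 0. Minimum is 19/5 at row 1 (x_1 leaves); pivot element 5/4.
Divide row 1 by 5/4; eliminate column x_2 from the other rows.
After both pivots, the entry at constraint row 1, column s_1 is 1/5.

1/5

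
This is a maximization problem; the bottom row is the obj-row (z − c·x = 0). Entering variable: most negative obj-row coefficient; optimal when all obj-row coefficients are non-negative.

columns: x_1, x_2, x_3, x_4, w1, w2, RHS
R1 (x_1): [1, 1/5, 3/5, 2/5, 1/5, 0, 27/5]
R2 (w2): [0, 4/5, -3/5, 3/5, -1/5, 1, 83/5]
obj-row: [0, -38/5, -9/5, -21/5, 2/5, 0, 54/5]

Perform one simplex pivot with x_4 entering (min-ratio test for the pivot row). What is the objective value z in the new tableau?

Ratio test on column x_4 — row 1: (27/5)/(2/5) = 27/2; row 2: (83/5)/(3/5) = 83/3. Minimum is 27/2 at row 1 (x_1 leaves); pivot element 2/5.
Pivot on row 1; the obj-row RHS becomes 54/5 − (-21/5)·(27/2) = 135/2.

135/2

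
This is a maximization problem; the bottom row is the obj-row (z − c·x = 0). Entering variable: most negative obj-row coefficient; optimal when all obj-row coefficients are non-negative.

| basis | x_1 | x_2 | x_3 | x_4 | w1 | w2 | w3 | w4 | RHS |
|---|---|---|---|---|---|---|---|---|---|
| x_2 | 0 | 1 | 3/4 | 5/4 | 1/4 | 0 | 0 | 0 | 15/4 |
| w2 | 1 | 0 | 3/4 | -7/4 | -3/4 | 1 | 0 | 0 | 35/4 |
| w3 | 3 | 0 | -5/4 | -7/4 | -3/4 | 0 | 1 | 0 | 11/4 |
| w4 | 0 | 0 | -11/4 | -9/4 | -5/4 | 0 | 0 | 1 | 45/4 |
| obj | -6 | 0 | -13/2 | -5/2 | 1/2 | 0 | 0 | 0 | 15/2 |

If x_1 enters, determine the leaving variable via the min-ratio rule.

Column x_1 entries and ratios — x_2: 0 ≤ 0, skip; w2: (35/4)/1 = 35/4; w3: (11/4)/3 = 11/12; w4: 0 ≤ 0, skip.
Smallest ratio is 11/12 in the row of w3, so w3 leaves.

w3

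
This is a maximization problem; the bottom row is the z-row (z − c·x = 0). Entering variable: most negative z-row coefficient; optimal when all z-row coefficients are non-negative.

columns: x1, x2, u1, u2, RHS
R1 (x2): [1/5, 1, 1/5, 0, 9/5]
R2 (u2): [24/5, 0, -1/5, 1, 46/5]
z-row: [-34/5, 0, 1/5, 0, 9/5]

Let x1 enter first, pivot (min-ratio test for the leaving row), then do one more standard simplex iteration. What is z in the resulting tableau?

77/5

Ratio test on column x1 — row 1: (9/5)/(1/5) = 9; row 2: (46/5)/(24/5) = 23/12. Minimum is 23/12 at row 2 (u2 leaves); pivot element 24/5.
Pivot on row 2; the z-row RHS becomes 9/5 − (-34/5)·(23/12) = 89/6.
Next entering variable (most negative z-row entry -1/12): u1.
Ratio test on column u1 — row 1: (17/12)/(5/24) = 34/5; row 2: entry -1/24 ≤ 0. Minimum is 34/5 at row 1 (x2 leaves); pivot element 5/24.
After the second pivot the z-row RHS is 89/6 − (-1/12)·(34/5) = 77/5.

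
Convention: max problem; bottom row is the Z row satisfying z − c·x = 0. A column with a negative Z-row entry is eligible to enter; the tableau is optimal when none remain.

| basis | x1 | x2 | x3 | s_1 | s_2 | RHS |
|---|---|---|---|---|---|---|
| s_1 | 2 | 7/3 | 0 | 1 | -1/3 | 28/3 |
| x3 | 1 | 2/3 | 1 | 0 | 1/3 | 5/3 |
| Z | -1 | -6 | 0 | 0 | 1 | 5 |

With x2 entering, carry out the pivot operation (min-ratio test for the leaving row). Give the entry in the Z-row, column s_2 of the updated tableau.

Ratio test on column x2 — row 1: (28/3)/(7/3) = 4; row 2: (5/3)/(2/3) = 5/2. Minimum is 5/2 at row 2 (x3 leaves); pivot element 2/3.
Divide row 2 by 2/3; eliminate column x2 from the other rows.
Z-row update in column s_2: 1 − (-6)·(1/2) = 4.

4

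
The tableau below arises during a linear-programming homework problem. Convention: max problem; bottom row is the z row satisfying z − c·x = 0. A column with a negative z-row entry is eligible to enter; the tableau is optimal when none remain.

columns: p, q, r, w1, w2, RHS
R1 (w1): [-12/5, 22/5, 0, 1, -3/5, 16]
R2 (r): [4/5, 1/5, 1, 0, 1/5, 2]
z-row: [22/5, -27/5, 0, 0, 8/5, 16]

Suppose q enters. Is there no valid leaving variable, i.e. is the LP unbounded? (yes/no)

Column q has positive entries in row(s) 1, 2, so the ratio test bounds it — not unbounded.

no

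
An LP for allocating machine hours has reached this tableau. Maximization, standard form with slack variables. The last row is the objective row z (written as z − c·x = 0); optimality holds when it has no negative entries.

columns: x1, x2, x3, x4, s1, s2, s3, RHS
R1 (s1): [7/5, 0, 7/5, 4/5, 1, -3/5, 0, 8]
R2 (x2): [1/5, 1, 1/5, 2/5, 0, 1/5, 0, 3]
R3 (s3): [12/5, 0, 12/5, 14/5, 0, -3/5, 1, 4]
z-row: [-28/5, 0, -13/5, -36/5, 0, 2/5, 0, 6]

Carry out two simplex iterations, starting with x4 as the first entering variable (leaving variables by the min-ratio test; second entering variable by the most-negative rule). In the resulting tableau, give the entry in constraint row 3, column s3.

1/4

Ratio test on column x4 — row 1: 8/(4/5) = 10; row 2: 3/(2/5) = 15/2; row 3: 4/(14/5) = 10/7. Minimum is 10/7 at row 3 (s3 leaves); pivot element 14/5.
Divide row 3 by 14/5; eliminate column x4 from the other rows.
Second iteration: most negative z-row entry is -8/7 in column s2, so s2 enters.
Ratio test on column s2 — row 1: entry -3/7 ≤ 0; row 2: (17/7)/(2/7) = 17/2; row 3: entry -3/14 ≤ 0. Minimum is 17/2 at row 2 (x2 leaves); pivot element 2/7.
Divide row 2 by 2/7; eliminate column s2 from the other rows.
After both pivots, the entry at constraint row 3, column s3 is 1/4.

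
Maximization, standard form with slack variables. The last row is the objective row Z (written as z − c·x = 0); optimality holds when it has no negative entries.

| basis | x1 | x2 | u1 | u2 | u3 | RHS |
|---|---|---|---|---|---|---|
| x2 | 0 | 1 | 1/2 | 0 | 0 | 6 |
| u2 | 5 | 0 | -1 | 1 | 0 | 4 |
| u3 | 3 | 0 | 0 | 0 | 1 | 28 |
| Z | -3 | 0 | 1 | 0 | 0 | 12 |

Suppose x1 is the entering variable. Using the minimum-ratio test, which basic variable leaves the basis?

Column x1 entries and ratios — x2: 0 ≤ 0, skip; u2: 4/5 = 4/5; u3: 28/3 = 28/3.
Smallest ratio is 4/5 in the row of u2, so u2 leaves.

u2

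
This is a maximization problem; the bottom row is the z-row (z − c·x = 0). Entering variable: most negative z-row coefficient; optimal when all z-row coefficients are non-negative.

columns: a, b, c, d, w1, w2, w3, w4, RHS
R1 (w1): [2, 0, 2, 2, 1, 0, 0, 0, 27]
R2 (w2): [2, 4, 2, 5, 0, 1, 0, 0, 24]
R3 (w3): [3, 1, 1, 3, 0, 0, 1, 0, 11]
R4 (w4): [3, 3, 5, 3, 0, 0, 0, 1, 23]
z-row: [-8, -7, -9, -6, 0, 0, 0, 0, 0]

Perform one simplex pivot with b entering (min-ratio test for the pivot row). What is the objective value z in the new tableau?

42

Ratio test on column b — row 1: entry 0 ≤ 0; row 2: 24/4 = 6; row 3: 11/1 = 11; row 4: 23/3 = 23/3. Minimum is 6 at row 2 (w2 leaves); pivot element 4.
Pivot on row 2; the z-row RHS becomes 0 − (-7)·6 = 42.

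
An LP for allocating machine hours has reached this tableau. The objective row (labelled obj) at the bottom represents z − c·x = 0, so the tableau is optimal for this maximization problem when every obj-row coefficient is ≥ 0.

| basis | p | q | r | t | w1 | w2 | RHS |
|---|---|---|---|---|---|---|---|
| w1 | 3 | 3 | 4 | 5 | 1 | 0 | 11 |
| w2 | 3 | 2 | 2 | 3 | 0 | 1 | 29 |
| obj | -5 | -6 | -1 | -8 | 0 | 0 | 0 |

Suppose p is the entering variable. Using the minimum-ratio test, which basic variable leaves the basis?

w1

Column p entries and ratios — w1: 11/3 = 11/3; w2: 29/3 = 29/3.
Smallest ratio is 11/3 in the row of w1, so w1 leaves.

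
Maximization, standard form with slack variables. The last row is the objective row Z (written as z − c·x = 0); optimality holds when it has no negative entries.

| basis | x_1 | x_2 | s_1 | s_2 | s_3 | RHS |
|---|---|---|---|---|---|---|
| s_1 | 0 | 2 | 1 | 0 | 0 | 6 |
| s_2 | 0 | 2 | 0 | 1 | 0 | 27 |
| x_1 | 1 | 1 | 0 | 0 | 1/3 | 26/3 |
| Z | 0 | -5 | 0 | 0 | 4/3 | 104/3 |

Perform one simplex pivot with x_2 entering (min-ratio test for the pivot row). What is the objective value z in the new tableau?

149/3

Ratio test on column x_2 — row 1: 6/2 = 3; row 2: 27/2 = 27/2; row 3: (26/3)/1 = 26/3. Minimum is 3 at row 1 (s_1 leaves); pivot element 2.
Pivot on row 1; the Z-row RHS becomes 104/3 − (-5)·3 = 149/3.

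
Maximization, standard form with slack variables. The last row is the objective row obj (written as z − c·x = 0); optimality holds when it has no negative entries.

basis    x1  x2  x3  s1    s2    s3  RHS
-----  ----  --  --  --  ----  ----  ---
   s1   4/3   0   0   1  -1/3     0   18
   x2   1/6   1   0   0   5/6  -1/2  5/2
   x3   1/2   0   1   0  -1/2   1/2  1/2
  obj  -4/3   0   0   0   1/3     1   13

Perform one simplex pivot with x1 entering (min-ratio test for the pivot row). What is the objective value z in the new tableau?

43/3

Ratio test on column x1 — row 1: 18/(4/3) = 27/2; row 2: (5/2)/(1/6) = 15; row 3: (1/2)/(1/2) = 1. Minimum is 1 at row 3 (x3 leaves); pivot element 1/2.
Pivot on row 3; the obj-row RHS becomes 13 − (-4/3)·1 = 43/3.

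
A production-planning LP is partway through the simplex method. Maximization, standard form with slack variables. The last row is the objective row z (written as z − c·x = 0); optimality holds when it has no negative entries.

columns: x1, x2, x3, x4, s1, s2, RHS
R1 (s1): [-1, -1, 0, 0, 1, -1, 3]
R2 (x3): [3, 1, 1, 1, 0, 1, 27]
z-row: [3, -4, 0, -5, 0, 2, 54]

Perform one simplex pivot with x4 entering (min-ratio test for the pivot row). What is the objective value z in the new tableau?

189

Ratio test on column x4 — row 1: entry 0 ≤ 0; row 2: 27/1 = 27. Minimum is 27 at row 2 (x3 leaves); pivot element 1.
Pivot on row 2; the z-row RHS becomes 54 − (-5)·27 = 189.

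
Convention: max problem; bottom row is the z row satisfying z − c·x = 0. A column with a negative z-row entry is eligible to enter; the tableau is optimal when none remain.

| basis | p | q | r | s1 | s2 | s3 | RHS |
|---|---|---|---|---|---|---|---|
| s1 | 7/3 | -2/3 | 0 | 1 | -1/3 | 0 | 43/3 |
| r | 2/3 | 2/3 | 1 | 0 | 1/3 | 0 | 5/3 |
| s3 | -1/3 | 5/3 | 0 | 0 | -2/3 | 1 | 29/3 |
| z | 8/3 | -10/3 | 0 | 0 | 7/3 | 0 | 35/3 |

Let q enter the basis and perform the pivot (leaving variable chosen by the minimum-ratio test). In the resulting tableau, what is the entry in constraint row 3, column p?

Ratio test on column q — row 1: entry -2/3 ≤ 0; row 2: (5/3)/(2/3) = 5/2; row 3: (29/3)/(5/3) = 29/5. Minimum is 5/2 at row 2 (r leaves); pivot element 2/3.
Divide row 2 by 2/3; eliminate column q from the other rows.
Row 3 update in column p: -1/3 − (5/3)·1 = -2.

-2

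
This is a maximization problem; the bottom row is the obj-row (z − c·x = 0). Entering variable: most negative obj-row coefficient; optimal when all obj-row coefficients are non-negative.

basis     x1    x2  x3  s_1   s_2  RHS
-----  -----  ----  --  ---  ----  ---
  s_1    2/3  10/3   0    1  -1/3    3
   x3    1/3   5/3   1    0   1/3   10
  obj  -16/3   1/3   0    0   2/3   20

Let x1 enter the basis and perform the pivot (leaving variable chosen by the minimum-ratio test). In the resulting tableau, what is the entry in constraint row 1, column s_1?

3/2

Ratio test on column x1 — row 1: 3/(2/3) = 9/2; row 2: 10/(1/3) = 30. Minimum is 9/2 at row 1 (s_1 leaves); pivot element 2/3.
Divide row 1 by 2/3; eliminate column x1 from the other rows.
In the new row 1, the s_1 entry is the old entry divided by the pivot: 1/(2/3) = 3/2.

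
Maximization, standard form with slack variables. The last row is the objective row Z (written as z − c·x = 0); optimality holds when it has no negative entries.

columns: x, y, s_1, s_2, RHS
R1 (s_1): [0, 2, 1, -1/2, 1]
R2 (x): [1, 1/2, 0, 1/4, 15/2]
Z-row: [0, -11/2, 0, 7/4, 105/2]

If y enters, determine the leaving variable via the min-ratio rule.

s_1

Column y entries and ratios — s_1: 1/2 = 1/2; x: (15/2)/(1/2) = 15.
Smallest ratio is 1/2 in the row of s_1, so s_1 leaves.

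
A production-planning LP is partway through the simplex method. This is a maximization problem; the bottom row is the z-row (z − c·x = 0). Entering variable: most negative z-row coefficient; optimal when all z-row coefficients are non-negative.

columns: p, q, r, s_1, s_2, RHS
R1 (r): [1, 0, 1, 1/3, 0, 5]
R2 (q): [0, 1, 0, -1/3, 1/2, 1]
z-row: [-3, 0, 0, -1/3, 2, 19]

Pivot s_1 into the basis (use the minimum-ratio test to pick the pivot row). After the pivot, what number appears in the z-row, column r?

1

Ratio test on column s_1 — row 1: 5/(1/3) = 15; row 2: entry -1/3 ≤ 0. Minimum is 15 at row 1 (r leaves); pivot element 1/3.
Divide row 1 by 1/3; eliminate column s_1 from the other rows.
z-row update in column r: 0 − (-1/3)·3 = 1.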